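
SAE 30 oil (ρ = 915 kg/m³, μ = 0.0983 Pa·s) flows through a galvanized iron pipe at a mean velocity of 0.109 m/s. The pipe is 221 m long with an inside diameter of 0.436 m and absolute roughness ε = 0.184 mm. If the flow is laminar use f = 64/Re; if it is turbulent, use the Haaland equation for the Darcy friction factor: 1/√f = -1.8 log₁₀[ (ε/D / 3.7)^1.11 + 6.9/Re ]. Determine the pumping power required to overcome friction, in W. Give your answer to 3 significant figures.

Reynolds number Re = ρVD/μ = 915 · 0.109 · 0.436 / 0.0983 = 442.4.
Re < 2300 → laminar flow, so f = 64/Re = 64/442.4 = 0.1447 (the turbulent correlation is not needed).
Darcy-Weisbach: ΔP = f(L/D)(ρV²/2) = 0.1447·(221/0.436)·(915·0.109²/2) = 0.1447·506.9·5.436 = 398.6 Pa.
Q = V·A = 0.109·0.1493 = 0.01627 m³/s.
Pumping power P = QΔP = 0.01627·398.6 = 6.487 W = 6.49 W.

P ≈ 6.49 W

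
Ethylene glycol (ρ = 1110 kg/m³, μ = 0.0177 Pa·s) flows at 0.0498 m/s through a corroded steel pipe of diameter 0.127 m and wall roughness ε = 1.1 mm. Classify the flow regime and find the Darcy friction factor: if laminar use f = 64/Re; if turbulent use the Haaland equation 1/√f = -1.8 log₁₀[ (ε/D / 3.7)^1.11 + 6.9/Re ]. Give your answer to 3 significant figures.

Re = ρVD/μ = 1110·0.0498·0.127/0.0177 = 396.6.
Re < 2300 → laminar, so f = 64/Re = 0.1614 (roughness is irrelevant in laminar flow).

f ≈ 0.161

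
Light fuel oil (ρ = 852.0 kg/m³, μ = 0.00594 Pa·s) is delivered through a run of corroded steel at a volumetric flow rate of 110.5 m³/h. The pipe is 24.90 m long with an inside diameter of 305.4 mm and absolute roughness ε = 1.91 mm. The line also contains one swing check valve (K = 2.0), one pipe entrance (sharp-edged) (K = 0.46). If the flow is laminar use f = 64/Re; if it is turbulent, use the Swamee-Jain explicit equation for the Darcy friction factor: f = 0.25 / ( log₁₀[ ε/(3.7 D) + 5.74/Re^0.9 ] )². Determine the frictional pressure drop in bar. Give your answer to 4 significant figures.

ΔP ≈ 0.004099 bar

Q = 110.5 m³/h = 110.5/3600 = 0.03069 m³/s.
Cross-sectional area A = πD²/4 = π(0.3054)²/4 = 0.07325 m²; mean velocity V = Q/A = 0.03069/0.07325 = 0.419 m/s.
Reynolds number Re = ρVD/μ = 852 · 0.419 · 0.3054 / 0.00594 = 1.835e+04.
Re > 4000 → turbulent. Relative roughness ε/D = 0.00191/0.3054 = 0.00625. Swamee-Jain: f = 0.25/(log₁₀[0.00625/3.7 + 5.74/1.835e+04^0.9])² = 0.25/(log₁₀[0.00169 + 0.000835])² = 0.25/(-2.598)² = 0.03705.
Total minor-loss coefficient ΣK = 1·2 + 1·0.46 = 2.46.
ΔP = [f·L/D + ΣK]·(ρV²/2) = [0.03705·24.9/0.3054 + 2.46]·(852·0.419²/2) = [3.021 + 2.46]·74.8 = 409.9 Pa.
ΔP = 409.9 Pa = 0.004099 bar.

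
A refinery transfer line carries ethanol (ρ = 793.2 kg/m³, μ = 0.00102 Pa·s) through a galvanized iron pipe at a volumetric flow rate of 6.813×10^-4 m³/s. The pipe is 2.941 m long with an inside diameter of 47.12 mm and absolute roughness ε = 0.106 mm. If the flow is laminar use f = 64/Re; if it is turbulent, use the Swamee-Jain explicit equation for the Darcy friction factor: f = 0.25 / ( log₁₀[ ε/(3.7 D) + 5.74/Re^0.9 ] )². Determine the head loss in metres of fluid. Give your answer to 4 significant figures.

h_f ≈ 0.01569 m

Cross-sectional area A = πD²/4 = π(0.04712)²/4 = 0.001744 m²; mean velocity V = Q/A = 0.0006813/0.001744 = 0.3907 m/s.
Reynolds number Re = ρVD/μ = 793.2 · 0.3907 · 0.04712 / 0.00102 = 1.432e+04.
Re > 4000 → turbulent. Relative roughness ε/D = 0.000106/0.04712 = 0.00225. Swamee-Jain: f = 0.25/(log₁₀[0.00225/3.7 + 5.74/1.432e+04^0.9])² = 0.25/(log₁₀[0.000608 + 0.00104])² = 0.25/(-2.782)² = 0.0323.
Darcy-Weisbach: ΔP = f(L/D)(ρV²/2) = 0.0323·(2.941/0.04712)·(793.2·0.3907²/2) = 0.0323·62.42·60.54 = 122.1 Pa.
Head loss h_f = ΔP/(ρg) = 122.1/(793.2·9.81) = 0.01569 m.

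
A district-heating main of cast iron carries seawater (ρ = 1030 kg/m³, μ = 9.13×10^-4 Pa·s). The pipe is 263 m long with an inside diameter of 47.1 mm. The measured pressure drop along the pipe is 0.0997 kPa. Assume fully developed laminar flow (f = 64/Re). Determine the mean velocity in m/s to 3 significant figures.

For laminar flow, f = 64/Re with Re = ρVD/μ, so Darcy-Weisbach reduces to ΔP = 32μLV/D². Solving for V: V = ΔP·D²/(32μL) = 99.7·(0.0471)²/(32·0.000913·263) = 0.02878 m/s.
Check: Re = ρVD/μ = 1030·0.02878·0.0471/0.000913 = 1529 < 2300, so the laminar assumption holds.

V ≈ 0.0288 m/s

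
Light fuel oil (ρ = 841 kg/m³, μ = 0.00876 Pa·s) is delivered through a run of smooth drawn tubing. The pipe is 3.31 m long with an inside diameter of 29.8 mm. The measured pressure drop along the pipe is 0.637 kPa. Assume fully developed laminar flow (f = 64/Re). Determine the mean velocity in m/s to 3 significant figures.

For laminar flow, f = 64/Re with Re = ρVD/μ, so Darcy-Weisbach reduces to ΔP = 32μLV/D². Solving for V: V = ΔP·D²/(32μL) = 637·(0.0298)²/(32·0.00876·3.31) = 0.6097 m/s.
Check: Re = ρVD/μ = 841·0.6097·0.0298/0.00876 = 1744 < 2300, so the laminar assumption holds.

V ≈ 0.610 m/s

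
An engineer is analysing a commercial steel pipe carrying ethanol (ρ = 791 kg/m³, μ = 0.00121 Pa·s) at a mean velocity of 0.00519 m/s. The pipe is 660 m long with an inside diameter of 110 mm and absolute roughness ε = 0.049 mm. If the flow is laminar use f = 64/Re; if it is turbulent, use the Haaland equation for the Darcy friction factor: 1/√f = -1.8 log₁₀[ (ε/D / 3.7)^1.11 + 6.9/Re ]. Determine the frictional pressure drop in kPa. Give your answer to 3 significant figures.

Reynolds number Re = ρVD/μ = 791 · 0.00519 · 0.11 / 0.00121 = 373.2.
Re < 2300 → laminar flow, so f = 64/Re = 64/373.2 = 0.1715 (the turbulent correlation is not needed).
Darcy-Weisbach: ΔP = f(L/D)(ρV²/2) = 0.1715·(660/0.11)·(791·0.00519²/2) = 0.1715·6000·0.01065 = 10.96 Pa.
ΔP = 10.96 Pa = 0.0110 kPa.

ΔP ≈ 0.0110 kPa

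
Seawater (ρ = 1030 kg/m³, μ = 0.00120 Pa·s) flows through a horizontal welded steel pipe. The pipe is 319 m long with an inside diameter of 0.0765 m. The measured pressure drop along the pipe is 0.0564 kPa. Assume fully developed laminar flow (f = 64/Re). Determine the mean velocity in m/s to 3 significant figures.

V ≈ 0.0269 m/s

For laminar flow, f = 64/Re with Re = ρVD/μ, so Darcy-Weisbach reduces to ΔP = 32μLV/D². Solving for V: V = ΔP·D²/(32μL) = 56.4·(0.0765)²/(32·0.0012·319) = 0.02695 m/s.
Check: Re = ρVD/μ = 1030·0.02695·0.0765/0.0012 = 1769 < 2300, so the laminar assumption holds.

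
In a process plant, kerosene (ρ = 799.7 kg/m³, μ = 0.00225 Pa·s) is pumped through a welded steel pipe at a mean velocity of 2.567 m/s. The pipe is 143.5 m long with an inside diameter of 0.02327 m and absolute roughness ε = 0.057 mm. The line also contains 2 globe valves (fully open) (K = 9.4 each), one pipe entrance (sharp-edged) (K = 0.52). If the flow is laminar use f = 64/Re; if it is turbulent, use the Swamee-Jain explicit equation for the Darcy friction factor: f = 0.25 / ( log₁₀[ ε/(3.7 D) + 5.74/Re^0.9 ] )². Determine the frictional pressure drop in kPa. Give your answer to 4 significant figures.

Reynolds number Re = ρVD/μ = 799.7 · 2.567 · 0.02327 / 0.00225 = 2.123e+04.
Re > 4000 → turbulent. Relative roughness ε/D = 5.7e-05/0.02327 = 0.00245. Swamee-Jain: f = 0.25/(log₁₀[0.00245/3.7 + 5.74/2.123e+04^0.9])² = 0.25/(log₁₀[0.000662 + 0.000732])² = 0.25/(-2.856)² = 0.03066.
Total minor-loss coefficient ΣK = 2·9.4 + 1·0.52 = 19.3.
ΔP = [f·L/D + ΣK]·(ρV²/2) = [0.03066·143.5/0.02327 + 19.3]·(799.7·2.567²/2) = [189.1 + 19.3]·2635 = 5.49e+05 Pa.
ΔP = 5.49e+05 Pa = 549.0 kPa.

ΔP ≈ 549.0 kPa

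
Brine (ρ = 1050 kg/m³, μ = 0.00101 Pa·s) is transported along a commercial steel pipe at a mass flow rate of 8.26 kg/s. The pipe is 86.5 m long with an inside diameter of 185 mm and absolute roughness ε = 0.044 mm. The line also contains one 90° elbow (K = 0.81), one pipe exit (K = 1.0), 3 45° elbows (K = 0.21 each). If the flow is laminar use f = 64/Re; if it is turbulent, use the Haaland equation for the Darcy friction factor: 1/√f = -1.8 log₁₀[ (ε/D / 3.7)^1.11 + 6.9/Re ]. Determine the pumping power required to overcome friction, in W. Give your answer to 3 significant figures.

A = πD²/4 = π(0.185)²/4 = 0.02688 m²; mean velocity V = ṁ/(ρA) = 8.26/(1050 · 0.02688) = 0.2927 m/s.
Reynolds number Re = ρVD/μ = 1050 · 0.2927 · 0.185 / 0.00101 = 5.629e+04.
Re > 4000 → turbulent. Relative roughness ε/D = 4.4e-05/0.185 = 0.000238. Haaland: 1/√f = -1.8 log₁₀[(0.000238/3.7)^1.11 + 6.9/5.629e+04] = -1.8 log₁₀[2.22e-05 + 0.000123] = 6.911, so f = 0.02094.
Total minor-loss coefficient ΣK = 1·0.81 + 1·1 + 3·0.21 = 2.44.
ΔP = [f·L/D + ΣK]·(ρV²/2) = [0.02094·86.5/0.185 + 2.44]·(1050·0.2927²/2) = [9.791 + 2.44]·44.96 = 550 Pa.
Q = ṁ/ρ = 8.26/1050 = 0.007867 m³/s.
Pumping power P = QΔP = 0.007867·550 = 4.326 W = 4.33 W.

P ≈ 4.33 W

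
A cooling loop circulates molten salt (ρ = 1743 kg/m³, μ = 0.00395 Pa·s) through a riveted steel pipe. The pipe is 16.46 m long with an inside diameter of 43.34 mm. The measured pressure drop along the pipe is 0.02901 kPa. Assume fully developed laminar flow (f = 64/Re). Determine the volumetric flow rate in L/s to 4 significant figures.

For laminar flow, f = 64/Re with Re = ρVD/μ, so Darcy-Weisbach reduces to ΔP = 32μLV/D². Solving for V: V = ΔP·D²/(32μL) = 29.01·(0.04334)²/(32·0.00395·16.46) = 0.02619 m/s.
Check: Re = ρVD/μ = 1743·0.02619·0.04334/0.00395 = 500.9 < 2300, so the laminar assumption holds.
Q = V·A = 0.02619·(π/4·0.04334²) = 3.864e-05 m³/s = 0.03864 L/s.

Q ≈ 0.03864 L/s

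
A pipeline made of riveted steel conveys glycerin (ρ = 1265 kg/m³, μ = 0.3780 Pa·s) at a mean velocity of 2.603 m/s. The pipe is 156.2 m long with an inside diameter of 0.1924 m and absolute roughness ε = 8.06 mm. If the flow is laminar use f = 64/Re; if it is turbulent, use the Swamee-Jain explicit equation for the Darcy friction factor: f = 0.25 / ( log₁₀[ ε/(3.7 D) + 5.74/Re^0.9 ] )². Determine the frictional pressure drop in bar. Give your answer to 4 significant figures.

Reynolds number Re = ρVD/μ = 1265 · 2.603 · 0.1924 / 0.378 = 1676.
Re < 2300 → laminar flow, so f = 64/Re = 64/1676 = 0.03819 (the turbulent correlation is not needed).
Darcy-Weisbach: ΔP = f(L/D)(ρV²/2) = 0.03819·(156.2/0.1924)·(1265·2.603²/2) = 0.03819·811.9·4286 = 1.329e+05 Pa.
ΔP = 1.329e+05 Pa = 1.329 bar.

ΔP ≈ 1.329 bar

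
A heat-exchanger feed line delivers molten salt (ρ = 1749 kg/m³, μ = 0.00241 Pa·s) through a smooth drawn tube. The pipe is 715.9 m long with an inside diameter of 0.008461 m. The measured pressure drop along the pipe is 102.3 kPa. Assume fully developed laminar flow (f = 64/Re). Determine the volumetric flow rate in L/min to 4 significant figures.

Q ≈ 0.4475 L/min

For laminar flow, f = 64/Re with Re = ρVD/μ, so Darcy-Weisbach reduces to ΔP = 32μLV/D². Solving for V: V = ΔP·D²/(32μL) = 1.023e+05·(0.008461)²/(32·0.00241·715.9) = 0.1326 m/s.
Check: Re = ρVD/μ = 1749·0.1326·0.008461/0.00241 = 814.5 < 2300, so the laminar assumption holds.
Q = V·A = 0.1326·(π/4·0.008461²) = 7.458e-06 m³/s = 0.4475 L/min.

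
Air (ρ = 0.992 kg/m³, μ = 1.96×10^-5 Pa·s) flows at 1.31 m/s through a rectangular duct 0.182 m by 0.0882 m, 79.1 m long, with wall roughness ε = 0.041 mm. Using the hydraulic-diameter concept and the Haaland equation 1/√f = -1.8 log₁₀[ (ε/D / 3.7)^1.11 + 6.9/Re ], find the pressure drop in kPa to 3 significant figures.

Hydraulic diameter D_h = 4A/P = 4·(0.182·0.0882)/(2·(0.182+0.0882)) = 0.06421/0.5404 = 0.1188 m.
Re = ρVD_h/μ = 0.992·1.31·0.1188/1.96e-05 = 7878.
ε/D_h = 4.1e-05/0.1188 = 0.000345; Haaland gives 1/√f = -1.8 log₁₀[3.36e-05+0.000876] = 5.474, so f = 0.03337.
ΔP = f(L/D_h)(ρV²/2) = 0.03337·79.1/0.1188·0.8512 = 18.91 Pa.
ΔP = 0.0189 kPa.

ΔP ≈ 0.0189 kPa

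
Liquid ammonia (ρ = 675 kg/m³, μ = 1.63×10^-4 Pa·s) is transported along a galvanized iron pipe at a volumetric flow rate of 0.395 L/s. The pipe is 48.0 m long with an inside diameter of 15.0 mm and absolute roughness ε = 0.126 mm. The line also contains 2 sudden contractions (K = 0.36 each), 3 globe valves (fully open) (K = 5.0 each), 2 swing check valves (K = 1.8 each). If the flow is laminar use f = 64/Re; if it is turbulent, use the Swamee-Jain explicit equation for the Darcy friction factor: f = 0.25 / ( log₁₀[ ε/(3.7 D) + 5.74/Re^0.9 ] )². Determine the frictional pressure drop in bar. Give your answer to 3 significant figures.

Q = 0.395 L/s = 0.395/1000 = 0.000395 m³/s.
Cross-sectional area A = πD²/4 = π(0.015)²/4 = 0.0001767 m²; mean velocity V = Q/A = 0.000395/0.0001767 = 2.235 m/s.
Reynolds number Re = ρVD/μ = 675 · 2.235 · 0.015 / 0.000163 = 1.388e+05.
Re > 4000 → turbulent. Relative roughness ε/D = 0.000126/0.015 = 0.0084. Swamee-Jain: f = 0.25/(log₁₀[0.0084/3.7 + 5.74/1.388e+05^0.9])² = 0.25/(log₁₀[0.00227 + 0.000135])² = 0.25/(-2.619)² = 0.03645.
Total minor-loss coefficient ΣK = 2·0.36 + 3·5 + 2·1.8 = 19.3.
ΔP = [f·L/D + ΣK]·(ρV²/2) = [0.03645·48/0.015 + 19.3]·(675·2.235²/2) = [116.6 + 19.3]·1686 = 2.293e+05 Pa.
ΔP = 2.293e+05 Pa = 2.29 bar.

ΔP ≈ 2.29 bar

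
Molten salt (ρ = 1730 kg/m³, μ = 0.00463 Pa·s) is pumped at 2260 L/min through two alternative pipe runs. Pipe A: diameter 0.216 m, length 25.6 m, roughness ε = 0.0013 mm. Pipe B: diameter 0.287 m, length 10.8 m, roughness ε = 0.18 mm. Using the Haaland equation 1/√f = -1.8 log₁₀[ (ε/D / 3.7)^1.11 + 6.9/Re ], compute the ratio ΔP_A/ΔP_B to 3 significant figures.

ΔP_A/ΔP_B ≈ 8.32

Pipe A: V = Q/A = 0.03767/0.03664 = 1.028 m/s; Re = 8.296e+04; ε/D = 6.02e-06; Haaland → f = 0.01856; ΔP_A = f(L/D)(ρV²/2) = 2010 Pa.
Pipe B: V = Q/A = 0.03767/0.06469 = 0.5822 m/s; Re = 6.244e+04; ε/D = 0.000627; Haaland → f = 0.02189; ΔP_B = f(L/D)(ρV²/2) = 241.5 Pa.
ΔP_A/ΔP_B = 2010/241.5 = 8.32.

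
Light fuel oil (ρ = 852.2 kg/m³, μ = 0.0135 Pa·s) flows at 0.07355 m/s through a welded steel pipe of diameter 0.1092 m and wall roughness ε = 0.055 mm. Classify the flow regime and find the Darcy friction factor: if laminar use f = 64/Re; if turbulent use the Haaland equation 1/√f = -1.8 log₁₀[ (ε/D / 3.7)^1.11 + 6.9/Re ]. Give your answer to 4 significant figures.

f ≈ 0.1262

Re = ρVD/μ = 852.2·0.07355·0.1092/0.0135 = 507.
Re < 2300 → laminar, so f = 64/Re = 0.1262 (roughness is irrelevant in laminar flow).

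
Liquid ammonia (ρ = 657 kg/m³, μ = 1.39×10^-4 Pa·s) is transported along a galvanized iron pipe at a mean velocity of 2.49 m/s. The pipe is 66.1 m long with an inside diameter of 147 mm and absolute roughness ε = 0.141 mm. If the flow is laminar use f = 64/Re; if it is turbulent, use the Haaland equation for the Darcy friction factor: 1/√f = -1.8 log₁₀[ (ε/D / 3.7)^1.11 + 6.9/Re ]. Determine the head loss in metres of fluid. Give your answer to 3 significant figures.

Reynolds number Re = ρVD/μ = 657 · 2.49 · 0.147 / 0.000139 = 1.73e+06.
Re > 4000 → turbulent. Relative roughness ε/D = 0.000141/0.147 = 0.000959. Haaland: 1/√f = -1.8 log₁₀[(0.000959/3.7)^1.11 + 6.9/1.73e+06] = -1.8 log₁₀[0.000105 + 3.99e-06] = 7.136, so f = 0.01964.
Darcy-Weisbach: ΔP = f(L/D)(ρV²/2) = 0.01964·(66.1/0.147)·(657·2.49²/2) = 0.01964·449.7·2037 = 1.798e+04 Pa.
Head loss h_f = ΔP/(ρg) = 1.798e+04/(657·9.81) = 2.79 m.

h_f ≈ 2.79 m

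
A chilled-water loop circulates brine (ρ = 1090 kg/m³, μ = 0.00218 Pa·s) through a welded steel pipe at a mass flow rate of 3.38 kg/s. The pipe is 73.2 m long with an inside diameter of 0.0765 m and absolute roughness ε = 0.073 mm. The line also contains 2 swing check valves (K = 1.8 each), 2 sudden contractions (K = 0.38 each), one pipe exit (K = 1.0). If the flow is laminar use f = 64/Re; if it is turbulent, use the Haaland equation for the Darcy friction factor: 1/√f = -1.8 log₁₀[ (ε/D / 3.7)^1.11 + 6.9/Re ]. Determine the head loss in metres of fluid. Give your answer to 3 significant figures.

h_f ≈ 0.707 m

A = πD²/4 = π(0.0765)²/4 = 0.004596 m²; mean velocity V = ṁ/(ρA) = 3.38/(1090 · 0.004596) = 0.6746 m/s.
Reynolds number Re = ρVD/μ = 1090 · 0.6746 · 0.0765 / 0.00218 = 2.581e+04.
Re > 4000 → turbulent. Relative roughness ε/D = 7.3e-05/0.0765 = 0.000954. Haaland: 1/√f = -1.8 log₁₀[(0.000954/3.7)^1.11 + 6.9/2.581e+04] = -1.8 log₁₀[0.000104 + 0.000267] = 6.174, so f = 0.02623.
Total minor-loss coefficient ΣK = 2·1.8 + 2·0.38 + 1·1 = 5.36.
ΔP = [f·L/D + ΣK]·(ρV²/2) = [0.02623·73.2/0.0765 + 5.36]·(1090·0.6746²/2) = [25.1 + 5.36]·248.1 = 7555 Pa.
Head loss h_f = ΔP/(ρg) = 7555/(1090·9.81) = 0.707 m.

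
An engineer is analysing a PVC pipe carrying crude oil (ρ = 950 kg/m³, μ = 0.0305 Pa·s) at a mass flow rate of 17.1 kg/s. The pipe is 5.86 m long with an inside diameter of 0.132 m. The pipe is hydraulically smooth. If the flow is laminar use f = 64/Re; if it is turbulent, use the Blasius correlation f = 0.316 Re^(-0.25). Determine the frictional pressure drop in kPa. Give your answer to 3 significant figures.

A = πD²/4 = π(0.132)²/4 = 0.01368 m²; mean velocity V = ṁ/(ρA) = 17.1/(950 · 0.01368) = 1.315 m/s.
Reynolds number Re = ρVD/μ = 950 · 1.315 · 0.132 / 0.0305 = 5408.
Re > 4000 → turbulent. Smooth-pipe (Blasius): f = 0.316 Re^(-0.25) = 0.316/(5408)^0.25 = 0.03685.
Darcy-Weisbach: ΔP = f(L/D)(ρV²/2) = 0.03685·(5.86/0.132)·(950·1.315²/2) = 0.03685·44.39·821.8 = 1344 Pa.
ΔP = 1344 Pa = 1.34 kPa.

ΔP ≈ 1.34 kPa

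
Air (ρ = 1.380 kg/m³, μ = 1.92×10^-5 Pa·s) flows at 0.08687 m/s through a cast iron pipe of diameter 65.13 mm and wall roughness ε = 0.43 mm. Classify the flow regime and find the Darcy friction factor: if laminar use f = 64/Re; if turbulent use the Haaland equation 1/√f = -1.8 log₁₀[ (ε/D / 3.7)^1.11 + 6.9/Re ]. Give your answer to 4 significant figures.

Re = ρVD/μ = 1.38·0.08687·0.06513/1.92e-05 = 406.7.
Re < 2300 → laminar, so f = 64/Re = 0.1574 (roughness is irrelevant in laminar flow).

f ≈ 0.1574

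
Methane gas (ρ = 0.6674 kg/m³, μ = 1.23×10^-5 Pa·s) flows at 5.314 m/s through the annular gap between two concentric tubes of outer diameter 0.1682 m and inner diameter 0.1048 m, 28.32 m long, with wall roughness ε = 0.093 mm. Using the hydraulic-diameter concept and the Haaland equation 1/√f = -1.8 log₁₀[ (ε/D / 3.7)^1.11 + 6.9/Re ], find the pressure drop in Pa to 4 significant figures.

Hydraulic diameter D_h = 4A/P = D_o - D_i = 0.1682 - 0.1048 = 0.0634 m.
Re = ρVD_h/μ = 0.6674·5.314·0.0634/1.23e-05 = 1.828e+04.
ε/D_h = 9.3e-05/0.0634 = 0.00147; Haaland gives 1/√f = -1.8 log₁₀[0.000167+0.000377] = 5.875, so f = 0.02898.
ΔP = f(L/D_h)(ρV²/2) = 0.02898·28.32/0.0634·9.423 = 122 Pa.

ΔP ≈ 122.0 Pa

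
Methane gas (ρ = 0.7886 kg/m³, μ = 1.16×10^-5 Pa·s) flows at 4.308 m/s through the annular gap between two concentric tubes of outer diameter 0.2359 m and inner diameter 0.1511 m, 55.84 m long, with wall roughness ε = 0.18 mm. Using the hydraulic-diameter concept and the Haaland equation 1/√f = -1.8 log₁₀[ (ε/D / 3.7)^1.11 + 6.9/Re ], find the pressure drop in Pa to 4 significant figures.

Hydraulic diameter D_h = 4A/P = D_o - D_i = 0.2359 - 0.1511 = 0.0848 m.
Re = ρVD_h/μ = 0.7886·4.308·0.0848/1.16e-05 = 2.484e+04.
ε/D_h = 0.00018/0.0848 = 0.00212; Haaland gives 1/√f = -1.8 log₁₀[0.000252+0.000278] = 5.896, so f = 0.02877.
ΔP = f(L/D_h)(ρV²/2) = 0.02877·55.84/0.0848·7.318 = 138.6 Pa.

ΔP ≈ 138.6 Pa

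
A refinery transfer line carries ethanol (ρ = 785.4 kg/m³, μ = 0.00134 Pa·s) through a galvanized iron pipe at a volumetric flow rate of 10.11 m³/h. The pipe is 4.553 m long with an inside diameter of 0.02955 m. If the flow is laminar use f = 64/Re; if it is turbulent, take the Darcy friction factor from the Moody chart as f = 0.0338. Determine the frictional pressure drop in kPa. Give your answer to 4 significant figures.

Q = 10.11 m³/h = 10.11/3600 = 0.002808 m³/s.
Cross-sectional area A = πD²/4 = π(0.02955)²/4 = 0.0006858 m²; mean velocity V = Q/A = 0.002808/0.0006858 = 4.095 m/s.
Reynolds number Re = ρVD/μ = 785.4 · 4.095 · 0.02955 / 0.00134 = 7.092e+04.
Re > 4000 → turbulent; use the Moody-chart value f = 0.0338.
Darcy-Weisbach: ΔP = f(L/D)(ρV²/2) = 0.0338·(4.553/0.02955)·(785.4·4.095²/2) = 0.0338·154.1·6585 = 3.429e+04 Pa.
ΔP = 3.429e+04 Pa = 34.29 kPa.

ΔP ≈ 34.29 kPa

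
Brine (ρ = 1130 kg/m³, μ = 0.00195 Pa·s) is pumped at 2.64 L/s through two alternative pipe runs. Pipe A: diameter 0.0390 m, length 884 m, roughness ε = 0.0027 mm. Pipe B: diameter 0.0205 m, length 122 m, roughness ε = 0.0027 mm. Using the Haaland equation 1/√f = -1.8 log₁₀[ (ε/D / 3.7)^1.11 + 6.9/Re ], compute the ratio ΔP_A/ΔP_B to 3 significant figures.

ΔP_A/ΔP_B ≈ 0.327

Pipe A: V = Q/A = 0.00264/0.001195 = 2.21 m/s; Re = 4.995e+04; ε/D = 6.92e-05; Haaland → f = 0.02091; ΔP_A = f(L/D)(ρV²/2) = 1.308e+06 Pa.
Pipe B: V = Q/A = 0.00264/0.0003301 = 7.998 m/s; Re = 9.502e+04; ε/D = 0.000132; Haaland → f = 0.01859; ΔP_B = f(L/D)(ρV²/2) = 3.998e+06 Pa.
ΔP_A/ΔP_B = 1.308e+06/3.998e+06 = 0.327.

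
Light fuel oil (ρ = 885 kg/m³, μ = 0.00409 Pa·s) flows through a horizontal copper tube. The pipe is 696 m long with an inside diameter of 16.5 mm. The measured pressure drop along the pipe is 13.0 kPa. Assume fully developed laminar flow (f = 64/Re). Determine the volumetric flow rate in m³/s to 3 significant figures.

For laminar flow, f = 64/Re with Re = ρVD/μ, so Darcy-Weisbach reduces to ΔP = 32μLV/D². Solving for V: V = ΔP·D²/(32μL) = 1.3e+04·(0.0165)²/(32·0.00409·696) = 0.03885 m/s.
Check: Re = ρVD/μ = 885·0.03885·0.0165/0.00409 = 138.7 < 2300, so the laminar assumption holds.
Q = V·A = 0.03885·(π/4·0.0165²) = 8.308e-06 m³/s = 8.31×10^-6 m³/s.

Q ≈ 8.31×10^-6 m³/s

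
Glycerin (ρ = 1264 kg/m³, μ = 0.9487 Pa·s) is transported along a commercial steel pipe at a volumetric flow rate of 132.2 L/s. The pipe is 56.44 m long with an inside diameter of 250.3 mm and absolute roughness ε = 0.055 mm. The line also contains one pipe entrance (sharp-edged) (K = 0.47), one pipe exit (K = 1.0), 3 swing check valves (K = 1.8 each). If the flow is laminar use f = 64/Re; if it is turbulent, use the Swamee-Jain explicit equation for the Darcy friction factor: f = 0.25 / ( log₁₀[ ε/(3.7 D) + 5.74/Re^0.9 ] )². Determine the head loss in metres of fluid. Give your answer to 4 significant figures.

h_f ≈ 8.453 m

Q = 132.2 L/s = 132.2/1000 = 0.1322 m³/s.
Cross-sectional area A = πD²/4 = π(0.2503)²/4 = 0.04921 m²; mean velocity V = Q/A = 0.1322/0.04921 = 2.687 m/s.
Reynolds number Re = ρVD/μ = 1264 · 2.687 · 0.2503 / 0.949 = 896.
Re < 2300 → laminar flow, so f = 64/Re = 64/896 = 0.07143 (the turbulent correlation is not needed).
Total minor-loss coefficient ΣK = 1·0.47 + 1·1 + 3·1.8 = 6.87.
ΔP = [f·L/D + ΣK]·(ρV²/2) = [0.07143·56.44/0.2503 + 6.87]·(1264·2.687²/2) = [16.11 + 6.87]·4562 = 1.048e+05 Pa.
Head loss h_f = ΔP/(ρg) = 1.048e+05/(1264·9.81) = 8.453 m.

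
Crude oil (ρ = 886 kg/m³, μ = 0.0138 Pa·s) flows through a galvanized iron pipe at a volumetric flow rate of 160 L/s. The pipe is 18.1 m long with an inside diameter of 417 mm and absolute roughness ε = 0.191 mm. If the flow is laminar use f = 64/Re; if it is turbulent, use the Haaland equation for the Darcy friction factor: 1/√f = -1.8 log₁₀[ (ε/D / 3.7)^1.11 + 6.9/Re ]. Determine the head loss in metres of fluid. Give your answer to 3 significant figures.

Q = 160 L/s = 160/1000 = 0.16 m³/s.
Cross-sectional area A = πD²/4 = π(0.417)²/4 = 0.1366 m²; mean velocity V = Q/A = 0.16/0.1366 = 1.172 m/s.
Reynolds number Re = ρVD/μ = 886 · 1.172 · 0.417 / 0.0138 = 3.137e+04.
Re > 4000 → turbulent. Relative roughness ε/D = 0.000191/0.417 = 0.000458. Haaland: 1/√f = -1.8 log₁₀[(0.000458/3.7)^1.11 + 6.9/3.137e+04] = -1.8 log₁₀[4.6e-05 + 0.00022] = 6.435, so f = 0.02415.
Darcy-Weisbach: ΔP = f(L/D)(ρV²/2) = 0.02415·(18.1/0.417)·(886·1.172²/2) = 0.02415·43.41·608 = 637.3 Pa.
Head loss h_f = ΔP/(ρg) = 637.3/(886·9.81) = 0.0733 m.

h_f ≈ 0.0733 m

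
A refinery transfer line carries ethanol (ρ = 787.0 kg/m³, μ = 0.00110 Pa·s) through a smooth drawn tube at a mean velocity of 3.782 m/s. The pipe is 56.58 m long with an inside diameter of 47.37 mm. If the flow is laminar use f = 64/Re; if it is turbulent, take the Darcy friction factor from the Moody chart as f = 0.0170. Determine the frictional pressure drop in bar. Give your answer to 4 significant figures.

ΔP ≈ 1.143 bar

Reynolds number Re = ρVD/μ = 787 · 3.782 · 0.04737 / 0.0011 = 1.282e+05.
Re > 4000 → turbulent; use the Moody-chart value f = 0.0170.
Darcy-Weisbach: ΔP = f(L/D)(ρV²/2) = 0.017·(56.58/0.04737)·(787·3.782²/2) = 0.017·1194·5628 = 1.143e+05 Pa.
ΔP = 1.143e+05 Pa = 1.143 bar.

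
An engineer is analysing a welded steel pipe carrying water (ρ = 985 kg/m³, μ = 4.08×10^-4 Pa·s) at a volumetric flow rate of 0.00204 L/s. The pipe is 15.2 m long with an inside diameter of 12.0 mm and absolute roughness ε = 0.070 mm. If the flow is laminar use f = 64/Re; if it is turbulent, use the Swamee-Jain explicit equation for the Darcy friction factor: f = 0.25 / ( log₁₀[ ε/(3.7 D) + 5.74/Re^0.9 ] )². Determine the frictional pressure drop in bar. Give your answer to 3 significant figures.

ΔP ≈ 2.49×10^-4 bar

Q = 0.00204 L/s = 0.00204/1000 = 2.04e-06 m³/s.
Cross-sectional area A = πD²/4 = π(0.012)²/4 = 0.0001131 m²; mean velocity V = Q/A = 2.04e-06/0.0001131 = 0.01804 m/s.
Reynolds number Re = ρVD/μ = 985 · 0.01804 · 0.012 / 0.000408 = 522.6.
Re < 2300 → laminar flow, so f = 64/Re = 64/522.6 = 0.1225 (the turbulent correlation is not needed).
Darcy-Weisbach: ΔP = f(L/D)(ρV²/2) = 0.1225·(15.2/0.012)·(985·0.01804²/2) = 0.1225·1267·0.1602 = 24.86 Pa.
ΔP = 24.86 Pa = 2.49×10^-4 bar.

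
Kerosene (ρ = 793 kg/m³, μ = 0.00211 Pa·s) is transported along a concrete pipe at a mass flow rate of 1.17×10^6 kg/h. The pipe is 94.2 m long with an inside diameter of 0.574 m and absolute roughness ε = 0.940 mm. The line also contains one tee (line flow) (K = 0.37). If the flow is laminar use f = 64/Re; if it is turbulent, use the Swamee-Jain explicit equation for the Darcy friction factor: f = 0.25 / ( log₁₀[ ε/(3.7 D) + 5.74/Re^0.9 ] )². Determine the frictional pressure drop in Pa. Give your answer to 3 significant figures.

ṁ = 1.17×10^6 kg/h = 1.17×10^6/3600 = 325 kg/s.
A = πD²/4 = π(0.574)²/4 = 0.2588 m²; mean velocity V = ṁ/(ρA) = 325/(793 · 0.2588) = 1.584 m/s.
Reynolds number Re = ρVD/μ = 793 · 1.584 · 0.574 / 0.00211 = 3.417e+05.
Re > 4000 → turbulent. Relative roughness ε/D = 0.00094/0.574 = 0.00164. Swamee-Jain: f = 0.25/(log₁₀[0.00164/3.7 + 5.74/3.417e+05^0.9])² = 0.25/(log₁₀[0.000443 + 6.01e-05])² = 0.25/(-3.299)² = 0.02297.
Total minor-loss coefficient ΣK = 1·0.37 = 0.37.
ΔP = [f·L/D + ΣK]·(ρV²/2) = [0.02297·94.2/0.574 + 0.37]·(793·1.584²/2) = [3.77 + 0.37]·994.6 = 4118 Pa.

ΔP ≈ 4120 Pa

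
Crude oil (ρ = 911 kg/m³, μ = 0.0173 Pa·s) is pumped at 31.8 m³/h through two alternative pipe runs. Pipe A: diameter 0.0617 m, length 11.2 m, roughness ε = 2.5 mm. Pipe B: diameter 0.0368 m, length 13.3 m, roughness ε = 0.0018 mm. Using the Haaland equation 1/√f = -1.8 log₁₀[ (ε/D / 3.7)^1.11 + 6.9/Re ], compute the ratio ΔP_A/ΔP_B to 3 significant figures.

ΔP_A/ΔP_B ≈ 0.158

Pipe A: V = Q/A = 0.008833/0.00299 = 2.954 m/s; Re = 9599; ε/D = 0.0405; Haaland → f = 0.06792; ΔP_A = f(L/D)(ρV²/2) = 4.902e+04 Pa.
Pipe B: V = Q/A = 0.008833/0.001064 = 8.305 m/s; Re = 1.609e+04; ε/D = 4.89e-05; Haaland → f = 0.02727; ΔP_B = f(L/D)(ρV²/2) = 3.097e+05 Pa.
ΔP_A/ΔP_B = 4.902e+04/3.097e+05 = 0.158.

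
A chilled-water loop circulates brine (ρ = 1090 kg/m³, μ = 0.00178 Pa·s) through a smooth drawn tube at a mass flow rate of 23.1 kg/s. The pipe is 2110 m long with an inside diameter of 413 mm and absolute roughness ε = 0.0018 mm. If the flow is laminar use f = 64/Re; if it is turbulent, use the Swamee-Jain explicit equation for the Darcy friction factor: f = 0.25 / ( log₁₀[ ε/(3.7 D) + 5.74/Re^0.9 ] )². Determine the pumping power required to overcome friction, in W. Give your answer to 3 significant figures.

A = πD²/4 = π(0.413)²/4 = 0.134 m²; mean velocity V = ṁ/(ρA) = 23.1/(1090 · 0.134) = 0.1582 m/s.
Reynolds number Re = ρVD/μ = 1090 · 0.1582 · 0.413 / 0.00178 = 4.001e+04.
Re > 4000 → turbulent. Relative roughness ε/D = 1.8e-06/0.413 = 4.36e-06. Swamee-Jain: f = 0.25/(log₁₀[4.36e-06/3.7 + 5.74/4.001e+04^0.9])² = 0.25/(log₁₀[1.18e-06 + 0.000414])² = 0.25/(-3.382)² = 0.02186.
Darcy-Weisbach: ΔP = f(L/D)(ρV²/2) = 0.02186·(2110/0.413)·(1090·0.1582²/2) = 0.02186·5109·13.64 = 1523 Pa.
Q = ṁ/ρ = 23.1/1090 = 0.02119 m³/s.
Pumping power P = QΔP = 0.02119·1523 = 32.28 W = 32.3 W.

P ≈ 32.3 W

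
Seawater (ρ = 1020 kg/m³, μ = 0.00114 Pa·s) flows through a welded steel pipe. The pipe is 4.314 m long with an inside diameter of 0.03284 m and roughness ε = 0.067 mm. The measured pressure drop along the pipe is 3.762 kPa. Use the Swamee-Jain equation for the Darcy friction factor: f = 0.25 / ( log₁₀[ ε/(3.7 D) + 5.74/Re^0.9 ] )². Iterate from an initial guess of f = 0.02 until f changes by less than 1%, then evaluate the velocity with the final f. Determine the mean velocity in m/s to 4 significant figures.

Rearranging Darcy-Weisbach: V = √(2·ΔP·D/(f·L·ρ)). With ε/D = 6.7e-05/0.03284 = 0.00204, iterate starting from f = 0.02:
  f = 0.02 → V = √(2·3762·0.03284/(0.02·4.314·1020)) = 1.676 m/s; Re = ρVD/μ = 4.923e+04; f → 0.02691
  f = 0.02691 → V = 1.445 m/s; Re = 4.245e+04; f → 0.02732
  f = 0.02732 → V = 1.434 m/s; Re = 4.213e+04; f → 0.02734
Converged (Δf/f < 1%). With the final f = 0.02734: V = √(2·3762·0.03284/(0.02734·4.314·1020)) = 1.433 m/s.

V ≈ 1.433 m/s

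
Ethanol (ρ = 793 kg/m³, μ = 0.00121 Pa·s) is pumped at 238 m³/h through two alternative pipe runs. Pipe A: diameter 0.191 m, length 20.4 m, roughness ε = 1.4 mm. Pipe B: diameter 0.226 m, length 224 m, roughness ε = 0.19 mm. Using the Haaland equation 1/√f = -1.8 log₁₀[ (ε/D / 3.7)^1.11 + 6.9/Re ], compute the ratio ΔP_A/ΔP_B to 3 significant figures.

Pipe A: V = Q/A = 0.06611/0.02865 = 2.307 m/s; Re = 2.888e+05; ε/D = 0.00733; Haaland → f = 0.03452; ΔP_A = f(L/D)(ρV²/2) = 7783 Pa.
Pipe B: V = Q/A = 0.06611/0.04011 = 1.648 m/s; Re = 2.441e+05; ε/D = 0.000841; Haaland → f = 0.02002; ΔP_B = f(L/D)(ρV²/2) = 2.137e+04 Pa.
ΔP_A/ΔP_B = 7783/2.137e+04 = 0.364.

ΔP_A/ΔP_B ≈ 0.364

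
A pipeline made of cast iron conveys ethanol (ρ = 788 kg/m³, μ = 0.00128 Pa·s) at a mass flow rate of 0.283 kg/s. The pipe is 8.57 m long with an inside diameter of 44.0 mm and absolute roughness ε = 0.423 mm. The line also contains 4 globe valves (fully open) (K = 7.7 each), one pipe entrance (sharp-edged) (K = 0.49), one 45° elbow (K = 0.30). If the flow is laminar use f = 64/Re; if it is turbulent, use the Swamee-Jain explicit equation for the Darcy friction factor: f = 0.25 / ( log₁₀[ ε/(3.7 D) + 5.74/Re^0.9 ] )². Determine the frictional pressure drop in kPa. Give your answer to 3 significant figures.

ΔP ≈ 0.893 kPa

A = πD²/4 = π(0.044)²/4 = 0.001521 m²; mean velocity V = ṁ/(ρA) = 0.283/(788 · 0.001521) = 0.2362 m/s.
Reynolds number Re = ρVD/μ = 788 · 0.2362 · 0.044 / 0.00128 = 6398.
Re > 4000 → turbulent. Relative roughness ε/D = 0.000423/0.044 = 0.00961. Swamee-Jain: f = 0.25/(log₁₀[0.00961/3.7 + 5.74/6398^0.9])² = 0.25/(log₁₀[0.0026 + 0.00216])² = 0.25/(-2.323)² = 0.04633.
Total minor-loss coefficient ΣK = 4·7.7 + 1·0.49 + 1·0.3 = 31.6.
ΔP = [f·L/D + ΣK]·(ρV²/2) = [0.04633·8.57/0.044 + 31.6]·(788·0.2362²/2) = [9.023 + 31.6]·21.98 = 892.7 Pa.
ΔP = 892.7 Pa = 0.893 kPa.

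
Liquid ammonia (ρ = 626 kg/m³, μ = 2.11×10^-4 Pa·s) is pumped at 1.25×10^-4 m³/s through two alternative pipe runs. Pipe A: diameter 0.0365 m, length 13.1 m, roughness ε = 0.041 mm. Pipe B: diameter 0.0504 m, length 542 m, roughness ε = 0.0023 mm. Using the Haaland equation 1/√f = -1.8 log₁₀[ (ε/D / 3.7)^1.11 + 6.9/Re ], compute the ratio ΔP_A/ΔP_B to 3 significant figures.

Pipe A: V = Q/A = 0.000125/0.001046 = 0.1195 m/s; Re = 1.294e+04; ε/D = 0.00112; Haaland → f = 0.03049; ΔP_A = f(L/D)(ρV²/2) = 48.88 Pa.
Pipe B: V = Q/A = 0.000125/0.001995 = 0.06266 m/s; Re = 9369; ε/D = 4.56e-05; Haaland → f = 0.03149; ΔP_B = f(L/D)(ρV²/2) = 416.1 Pa.
ΔP_A/ΔP_B = 48.88/416.1 = 0.117.

ΔP_A/ΔP_B ≈ 0.117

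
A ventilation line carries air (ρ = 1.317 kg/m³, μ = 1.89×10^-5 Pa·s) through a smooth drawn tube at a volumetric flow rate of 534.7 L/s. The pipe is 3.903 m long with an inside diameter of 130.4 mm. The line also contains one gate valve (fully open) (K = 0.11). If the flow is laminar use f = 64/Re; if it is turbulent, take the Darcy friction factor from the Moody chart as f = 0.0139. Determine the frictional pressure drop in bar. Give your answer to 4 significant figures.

Q = 534.7 L/s = 534.7/1000 = 0.5347 m³/s.
Cross-sectional area A = πD²/4 = π(0.1304)²/4 = 0.01336 m²; mean velocity V = Q/A = 0.5347/0.01336 = 40.04 m/s.
Reynolds number Re = ρVD/μ = 1.317 · 40.04 · 0.1304 / 1.89e-05 = 3.638e+05.
Re > 4000 → turbulent; use the Moody-chart value f = 0.0139.
Total minor-loss coefficient ΣK = 1·0.11 = 0.11.
ΔP = [f·L/D + ΣK]·(ρV²/2) = [0.0139·3.903/0.1304 + 0.11]·(1.317·40.04²/2) = [0.416 + 0.11]·1056 = 555.3 Pa.
ΔP = 555.3 Pa = 0.005553 bar.

ΔP ≈ 0.005553 bar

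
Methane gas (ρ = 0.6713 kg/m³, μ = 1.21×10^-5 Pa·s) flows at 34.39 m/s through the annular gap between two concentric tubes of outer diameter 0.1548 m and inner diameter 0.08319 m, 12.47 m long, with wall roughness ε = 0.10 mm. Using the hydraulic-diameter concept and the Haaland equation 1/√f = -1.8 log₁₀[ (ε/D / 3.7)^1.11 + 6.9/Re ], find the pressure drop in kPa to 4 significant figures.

ΔP ≈ 1.576 kPa

Hydraulic diameter D_h = 4A/P = D_o - D_i = 0.1548 - 0.08319 = 0.07161 m.
Re = ρVD_h/μ = 0.6713·34.39·0.07161/1.21e-05 = 1.366e+05.
ε/D_h = 0.0001/0.07161 = 0.0014; Haaland gives 1/√f = -1.8 log₁₀[0.000159+5.05e-05] = 6.623, so f = 0.02279.
ΔP = f(L/D_h)(ρV²/2) = 0.02279·12.47/0.07161·397 = 1576 Pa.
ΔP = 1.576 kPa.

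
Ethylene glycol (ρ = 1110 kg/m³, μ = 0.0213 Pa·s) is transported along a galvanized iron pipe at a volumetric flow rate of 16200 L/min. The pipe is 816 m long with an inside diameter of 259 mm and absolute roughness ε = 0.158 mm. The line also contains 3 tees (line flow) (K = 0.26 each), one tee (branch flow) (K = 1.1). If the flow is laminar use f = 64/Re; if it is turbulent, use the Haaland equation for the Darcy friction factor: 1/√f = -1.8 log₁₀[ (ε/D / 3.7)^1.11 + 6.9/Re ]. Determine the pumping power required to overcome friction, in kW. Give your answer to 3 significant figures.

P ≈ 274 kW

Q = 16200 L/min = 16200/60000 = 0.27 m³/s.
Cross-sectional area A = πD²/4 = π(0.259)²/4 = 0.05269 m²; mean velocity V = Q/A = 0.27/0.05269 = 5.125 m/s.
Reynolds number Re = ρVD/μ = 1110 · 5.125 · 0.259 / 0.0213 = 6.917e+04.
Re > 4000 → turbulent. Relative roughness ε/D = 0.000158/0.259 = 0.00061. Haaland: 1/√f = -1.8 log₁₀[(0.00061/3.7)^1.11 + 6.9/6.917e+04] = -1.8 log₁₀[6.32e-05 + 9.98e-05] = 6.818, so f = 0.02151.
Total minor-loss coefficient ΣK = 3·0.26 + 1·1.1 = 1.88.
ΔP = [f·L/D + ΣK]·(ρV²/2) = [0.02151·816/0.259 + 1.88]·(1110·5.125²/2) = [67.77 + 1.88]·1.458e+04 = 1.015e+06 Pa.
Pumping power P = QΔP = 0.27·1.015e+06 = 274100 W = 274 kW.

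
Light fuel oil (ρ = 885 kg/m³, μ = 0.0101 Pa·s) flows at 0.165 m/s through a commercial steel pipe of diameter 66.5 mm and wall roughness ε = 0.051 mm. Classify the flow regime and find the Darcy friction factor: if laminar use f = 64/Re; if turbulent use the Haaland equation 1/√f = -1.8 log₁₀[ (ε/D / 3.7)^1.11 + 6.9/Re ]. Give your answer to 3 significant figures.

Re = ρVD/μ = 885·0.165·0.0665/0.0101 = 961.5.
Re < 2300 → laminar, so f = 64/Re = 0.06657 (roughness is irrelevant in laminar flow).

f ≈ 0.0666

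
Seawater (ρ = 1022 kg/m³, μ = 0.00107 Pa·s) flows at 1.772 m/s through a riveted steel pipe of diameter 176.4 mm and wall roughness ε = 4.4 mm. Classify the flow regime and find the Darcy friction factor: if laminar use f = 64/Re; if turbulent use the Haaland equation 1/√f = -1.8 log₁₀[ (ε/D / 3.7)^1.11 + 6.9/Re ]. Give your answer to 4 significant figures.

Re = ρVD/μ = 1022·1.772·0.1764/0.00107 = 2.986e+05.
Re > 4000 → turbulent. ε/D = 0.0044/0.1764 = 0.0249; Haaland: 1/√f = -1.8 log₁₀[0.00389 + 2.31e-05] = 4.334, so f = 0.05325.

f ≈ 0.05325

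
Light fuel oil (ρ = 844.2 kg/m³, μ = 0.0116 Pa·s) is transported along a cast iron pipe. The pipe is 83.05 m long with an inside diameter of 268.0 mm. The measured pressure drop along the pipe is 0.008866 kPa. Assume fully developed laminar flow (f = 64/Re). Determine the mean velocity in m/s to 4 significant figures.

V ≈ 0.02066 m/s

For laminar flow, f = 64/Re with Re = ρVD/μ, so Darcy-Weisbach reduces to ΔP = 32μLV/D². Solving for V: V = ΔP·D²/(32μL) = 8.866·(0.268)²/(32·0.0116·83.05) = 0.02066 m/s.
Check: Re = ρVD/μ = 844.2·0.02066·0.268/0.0116 = 402.9 < 2300, so the laminar assumption holds.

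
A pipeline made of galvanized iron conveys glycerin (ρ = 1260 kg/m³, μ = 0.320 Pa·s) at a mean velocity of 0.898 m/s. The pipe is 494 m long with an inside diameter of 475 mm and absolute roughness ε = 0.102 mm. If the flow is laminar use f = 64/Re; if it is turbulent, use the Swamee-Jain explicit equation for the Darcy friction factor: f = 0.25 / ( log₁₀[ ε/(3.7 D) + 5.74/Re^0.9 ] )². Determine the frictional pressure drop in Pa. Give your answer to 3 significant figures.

Reynolds number Re = ρVD/μ = 1260 · 0.898 · 0.475 / 0.32 = 1680.
Re < 2300 → laminar flow, so f = 64/Re = 64/1680 = 0.03811 (the turbulent correlation is not needed).
Darcy-Weisbach: ΔP = f(L/D)(ρV²/2) = 0.03811·(494/0.475)·(1260·0.898²/2) = 0.03811·1040·508 = 2.013e+04 Pa.

ΔP ≈ 20100 Pa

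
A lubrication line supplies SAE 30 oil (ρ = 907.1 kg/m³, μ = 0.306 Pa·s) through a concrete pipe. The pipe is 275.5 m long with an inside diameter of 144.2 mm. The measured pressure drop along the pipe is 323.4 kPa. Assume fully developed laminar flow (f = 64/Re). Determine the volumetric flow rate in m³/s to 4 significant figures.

Q ≈ 0.04071 m³/s

For laminar flow, f = 64/Re with Re = ρVD/μ, so Darcy-Weisbach reduces to ΔP = 32μLV/D². Solving for V: V = ΔP·D²/(32μL) = 3.234e+05·(0.1442)²/(32·0.306·275.5) = 2.493 m/s.
Check: Re = ρVD/μ = 907.1·2.493·0.1442/0.306 = 1066 < 2300, so the laminar assumption holds.
Q = V·A = 2.493·(π/4·0.1442²) = 0.04071 m³/s = 0.04071 m³/s.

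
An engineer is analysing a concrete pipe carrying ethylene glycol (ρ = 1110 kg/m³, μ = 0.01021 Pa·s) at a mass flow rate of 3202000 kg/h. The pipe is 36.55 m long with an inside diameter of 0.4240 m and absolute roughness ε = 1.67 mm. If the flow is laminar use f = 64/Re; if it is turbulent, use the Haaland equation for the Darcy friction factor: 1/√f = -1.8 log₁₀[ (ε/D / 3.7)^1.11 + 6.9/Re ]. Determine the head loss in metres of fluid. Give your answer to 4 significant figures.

ṁ = 3202000 kg/h = 3202000/3600 = 889.4 kg/s.
A = πD²/4 = π(0.424)²/4 = 0.1412 m²; mean velocity V = ṁ/(ρA) = 889.4/(1110 · 0.1412) = 5.675 m/s.
Reynolds number Re = ρVD/μ = 1110 · 5.675 · 0.424 / 0.0102 = 2.616e+05.
Re > 4000 → turbulent. Relative roughness ε/D = 0.00167/0.424 = 0.00394. Haaland: 1/√f = -1.8 log₁₀[(0.00394/3.7)^1.11 + 6.9/2.616e+05] = -1.8 log₁₀[0.000501 + 2.64e-05] = 5.9, so f = 0.02873.
Darcy-Weisbach: ΔP = f(L/D)(ρV²/2) = 0.02873·(36.55/0.424)·(1110·5.675²/2) = 0.02873·86.2·1.787e+04 = 4.427e+04 Pa.
Head loss h_f = ΔP/(ρg) = 4.427e+04/(1110·9.81) = 4.066 m.

h_f ≈ 4.066 m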